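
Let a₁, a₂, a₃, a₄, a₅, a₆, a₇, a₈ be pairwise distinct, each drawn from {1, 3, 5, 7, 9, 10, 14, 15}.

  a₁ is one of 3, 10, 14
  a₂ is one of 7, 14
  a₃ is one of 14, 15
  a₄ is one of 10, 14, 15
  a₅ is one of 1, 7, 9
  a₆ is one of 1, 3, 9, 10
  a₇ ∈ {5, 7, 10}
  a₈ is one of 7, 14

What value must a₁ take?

The 8 variables draw from only 8 values {1, 3, 5, 7, 9, 10, 14, 15}, so each is used; only a₇ can be 5, hence a₇ = 5.
The 2 variables a₂ and a₈ are confined to {7, 14}, which locks those values in; drop them from a₁, a₃, a₄, a₅.
a₃ must be 15 (only option left). Remove 15 from a₄.
a₄'s domain is down to {10}, so a₄ = 10. Eliminate 10 elsewhere: a₁, a₆.
So a₁ = 3.

3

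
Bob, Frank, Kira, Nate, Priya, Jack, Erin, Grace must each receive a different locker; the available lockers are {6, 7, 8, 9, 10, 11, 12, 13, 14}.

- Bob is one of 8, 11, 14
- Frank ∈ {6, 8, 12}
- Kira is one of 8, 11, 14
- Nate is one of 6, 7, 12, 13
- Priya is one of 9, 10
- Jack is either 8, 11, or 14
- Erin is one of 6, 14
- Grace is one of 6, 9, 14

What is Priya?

Bob, Kira, Jack between them cover only {8, 11, 14} — a naked triple. Remove those values from Frank, Erin, Grace.
Erin has just one choice, so Erin = 6. Strike 6 from Frank, Nate, Grace.
Grace has just one choice, so Grace = 9. Remove 9 from Priya.
So Priya = 10.

10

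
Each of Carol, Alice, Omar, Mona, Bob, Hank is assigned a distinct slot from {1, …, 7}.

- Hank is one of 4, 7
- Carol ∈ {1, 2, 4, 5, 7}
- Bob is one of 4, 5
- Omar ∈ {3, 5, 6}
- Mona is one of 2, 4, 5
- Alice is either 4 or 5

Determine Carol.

1

Alice and Bob share exactly the 2 values {4, 5}; by pigeonhole those values go to them, so strike 4, 5 from Carol, Omar, Mona, Hank.
That leaves Mona = 2. Strike 2 from Carol.
Hank has just one choice, so Hank = 7. So Carol can't be 7.
So Carol = 1.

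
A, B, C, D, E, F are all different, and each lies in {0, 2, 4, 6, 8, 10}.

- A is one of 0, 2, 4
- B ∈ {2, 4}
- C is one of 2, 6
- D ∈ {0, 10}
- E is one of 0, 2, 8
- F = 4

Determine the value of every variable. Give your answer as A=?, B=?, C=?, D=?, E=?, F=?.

F must be 4 (only option left). Remove 4 from A, B.
B has just one choice, so B = 2. So A, C, E can't be 2.
That leaves C = 6.
A must be 0 (only option left). So D, E can't be 0.
D has just one choice, so D = 10.
That leaves E = 8.

A=0, B=2, C=6, D=10, E=8, F=4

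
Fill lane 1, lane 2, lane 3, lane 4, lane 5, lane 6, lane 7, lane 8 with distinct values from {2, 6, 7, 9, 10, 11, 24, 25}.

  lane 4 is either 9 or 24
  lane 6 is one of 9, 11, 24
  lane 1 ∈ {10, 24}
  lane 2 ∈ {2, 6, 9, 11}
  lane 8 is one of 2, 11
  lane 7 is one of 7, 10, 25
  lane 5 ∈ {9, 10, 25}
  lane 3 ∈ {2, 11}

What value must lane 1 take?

10

The 8 variables together cover exactly {2, 6, 7, 9, 10, 11, 24, 25} — 8 values for 8 variables — and 6 appears only in lane 2's list, so lane 2 = 6.
The 7 still-open variables draw from only 7 values {2, 7, 9, 10, 11, 24, 25}, so each is used; only lane 7 can be 7, hence lane 7 = 7.
The 6 still-open variables together cover exactly {2, 9, 10, 11, 24, 25} — 6 values for 6 variables — and 25 appears only in lane 5's list, so lane 5 = 25.
Among the 5 still-open variables, 10 fits only lane 1 (and all 5 values in {2, 9, 10, 11, 24} must be used), so lane 1 = 10.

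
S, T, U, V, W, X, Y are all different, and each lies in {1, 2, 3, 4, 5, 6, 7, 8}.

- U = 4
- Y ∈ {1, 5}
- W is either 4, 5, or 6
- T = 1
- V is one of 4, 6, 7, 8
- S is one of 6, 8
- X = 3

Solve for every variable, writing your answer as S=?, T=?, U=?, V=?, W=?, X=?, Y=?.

T has just one choice, so T = 1. Remove 1 from Y.
U's domain is down to {4}, so U = 4. So V, W can't be 4.
X must be 3 (only option left).
Y must be 5 (only option left). So W can't be 5.
W has just one choice, so W = 6. Strike 6 from S, V.
S must be 8 (only option left). Remove 8 from V.
V has just one choice, so V = 7.

S=8, T=1, U=4, V=7, W=6, X=3, Y=5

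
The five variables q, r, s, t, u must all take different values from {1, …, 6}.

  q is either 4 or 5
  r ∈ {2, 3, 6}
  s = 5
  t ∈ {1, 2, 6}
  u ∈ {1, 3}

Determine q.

s's domain is down to {5}, so s = 5. Remove 5 from q.
So q = 4.

4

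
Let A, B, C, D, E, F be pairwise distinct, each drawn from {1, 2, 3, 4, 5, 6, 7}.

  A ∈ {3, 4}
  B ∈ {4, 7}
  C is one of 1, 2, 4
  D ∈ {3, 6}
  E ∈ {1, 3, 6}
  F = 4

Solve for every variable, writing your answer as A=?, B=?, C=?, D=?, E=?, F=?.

F has just one choice, so F = 4. So A, B, C can't be 4.
A must be 3 (only option left). Eliminate 3 elsewhere: D, E.
That leaves B = 7.
D has just one choice, so D = 6. Remove 6 from E.
E must be 1 (only option left). Strike 1 from C.
C's domain is down to {2}, so C = 2.

A=3, B=7, C=2, D=6, E=1, F=4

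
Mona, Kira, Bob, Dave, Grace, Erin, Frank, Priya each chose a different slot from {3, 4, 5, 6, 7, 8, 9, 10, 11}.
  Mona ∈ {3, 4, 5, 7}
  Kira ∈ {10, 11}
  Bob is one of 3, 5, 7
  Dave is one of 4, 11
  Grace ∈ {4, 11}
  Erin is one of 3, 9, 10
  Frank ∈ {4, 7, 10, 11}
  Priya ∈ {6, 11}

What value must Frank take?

7

The 8 variables together cover exactly {3, 4, 5, 6, 7, 9, 10, 11} — 8 values for 8 variables — and 6 appears only in Priya's list, so Priya = 6.
The 7 still-open variables together cover exactly {3, 4, 5, 7, 9, 10, 11} — 7 values for 7 variables — and 9 appears only in Erin's list, so Erin = 9.
The 2 variables Dave and Grace are confined to {4, 11}, which locks those values in; drop them from Mona, Kira, Frank.
Kira has just one choice, so Kira = 10. So Frank can't be 10.
So Frank = 7.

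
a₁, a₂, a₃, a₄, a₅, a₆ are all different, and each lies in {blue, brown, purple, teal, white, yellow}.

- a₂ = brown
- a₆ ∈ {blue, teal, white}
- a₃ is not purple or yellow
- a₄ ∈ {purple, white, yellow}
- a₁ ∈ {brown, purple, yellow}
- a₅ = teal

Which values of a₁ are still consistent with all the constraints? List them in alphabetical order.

purple, yellow

a₂'s domain is down to {brown}, so a₂ = brown. Remove brown from a₁, a₃.
That leaves a₅ = teal. So a₃, a₆ can't be teal.
a₃ and a₆ between them cover only {blue, white} — a naked pair. Remove those values from a₄.
No further eliminations apply; a₁ can still be any of purple, yellow.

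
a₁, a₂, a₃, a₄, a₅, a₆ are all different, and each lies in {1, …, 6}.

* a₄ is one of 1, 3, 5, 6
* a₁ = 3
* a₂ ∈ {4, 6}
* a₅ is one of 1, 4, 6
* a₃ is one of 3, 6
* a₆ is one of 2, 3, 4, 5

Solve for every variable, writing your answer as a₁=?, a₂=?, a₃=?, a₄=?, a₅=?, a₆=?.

a₁'s domain is down to {3}, so a₁ = 3. Strike 3 from a₃, a₄, a₆.
a₃ has just one choice, so a₃ = 6. Remove 6 from a₂, a₄, a₅.
a₂ must be 4 (only option left). Eliminate 4 elsewhere: a₅, a₆.
That leaves a₅ = 1. Eliminate 1 elsewhere: a₄.
a₄ has just one choice, so a₄ = 5. So a₆ can't be 5.
a₆ has just one choice, so a₆ = 2.

a₁=3, a₂=4, a₃=6, a₄=5, a₅=1, a₆=2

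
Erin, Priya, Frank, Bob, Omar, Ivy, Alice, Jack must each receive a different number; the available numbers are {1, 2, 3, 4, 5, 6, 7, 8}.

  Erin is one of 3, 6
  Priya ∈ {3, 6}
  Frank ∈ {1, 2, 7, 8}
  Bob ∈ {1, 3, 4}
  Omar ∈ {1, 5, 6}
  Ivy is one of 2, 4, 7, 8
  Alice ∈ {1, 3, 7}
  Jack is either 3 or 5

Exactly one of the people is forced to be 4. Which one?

Bob

The 2 variables Erin and Priya are confined to {3, 6}, which locks those values in; drop them from Bob, Omar, Alice, Jack.
Jack must be 5 (only option left). So Omar can't be 5.
Omar has just one choice, so Omar = 1. Eliminate 1 elsewhere: Frank, Bob, Alice.
So 4 goes to Bob.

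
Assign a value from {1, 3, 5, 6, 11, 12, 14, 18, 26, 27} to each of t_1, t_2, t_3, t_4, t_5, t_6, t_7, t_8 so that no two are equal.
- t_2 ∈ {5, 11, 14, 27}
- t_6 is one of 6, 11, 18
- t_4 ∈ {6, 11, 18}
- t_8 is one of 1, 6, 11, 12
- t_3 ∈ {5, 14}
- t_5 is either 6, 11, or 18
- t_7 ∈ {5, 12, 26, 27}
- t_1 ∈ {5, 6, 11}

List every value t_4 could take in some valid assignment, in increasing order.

t_4, t_5, t_6 share exactly the 3 values {6, 11, 18}; by pigeonhole those values go to them, so strike 6, 11, 18 from t_1, t_2, t_8.
t_1's domain is down to {5}, so t_1 = 5. Eliminate 5 elsewhere: t_2, t_3, t_7.
t_3 must be 14 (only option left). Strike 14 from t_2.
That leaves t_2 = 27. So t_7 can't be 27.
No further eliminations apply; t_4 can still be any of 6, 11, 18.

6, 11, 18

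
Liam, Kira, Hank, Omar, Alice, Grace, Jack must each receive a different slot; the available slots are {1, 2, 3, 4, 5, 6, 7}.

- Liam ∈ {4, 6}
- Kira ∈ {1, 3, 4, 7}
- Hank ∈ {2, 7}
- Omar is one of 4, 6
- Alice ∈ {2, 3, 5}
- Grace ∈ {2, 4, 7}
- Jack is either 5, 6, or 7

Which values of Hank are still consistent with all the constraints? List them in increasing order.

Among the 7 variables, 1 fits only Kira (and all 7 values in {1, 2, 3, 4, 5, 6, 7} must be used), so Kira = 1.
The 6 still-open variables draw from only 6 values {2, 3, 4, 5, 6, 7}, so each is used; only Alice can be 3, hence Alice = 3.
Among the 5 still-open variables, 5 fits only Jack (and all 5 values in {2, 4, 5, 6, 7} must be used), so Jack = 5.
Liam and Omar between them cover only {4, 6} — a naked pair. Remove those values from Grace.
No further eliminations apply; Hank can still be any of 2, 7.

2, 7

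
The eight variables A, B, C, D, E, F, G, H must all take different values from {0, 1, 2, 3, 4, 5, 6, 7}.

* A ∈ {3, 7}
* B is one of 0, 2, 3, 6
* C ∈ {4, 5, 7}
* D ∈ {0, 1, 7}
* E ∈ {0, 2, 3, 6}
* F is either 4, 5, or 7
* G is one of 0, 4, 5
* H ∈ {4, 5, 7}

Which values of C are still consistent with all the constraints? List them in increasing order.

Among the 8 variables, 1 fits only D (and all 8 values in {0, 1, 2, 3, 4, 5, 6, 7} must be used), so D = 1.
C, F, H between them cover only {4, 5, 7} — a naked triple. Remove those values from A, G.
That leaves A = 3. Eliminate 3 elsewhere: B, E.
G's domain is down to {0}, so G = 0. Remove 0 from B, E.
No further eliminations apply; C can still be any of 4, 5, 7.

4, 5, 7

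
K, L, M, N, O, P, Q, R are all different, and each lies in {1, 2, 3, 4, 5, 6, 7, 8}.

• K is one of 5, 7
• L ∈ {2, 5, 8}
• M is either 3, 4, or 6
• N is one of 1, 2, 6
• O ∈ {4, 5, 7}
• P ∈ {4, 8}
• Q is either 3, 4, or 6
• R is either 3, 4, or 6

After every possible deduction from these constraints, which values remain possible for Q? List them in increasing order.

The 8 variables draw from only 8 values {1, 2, 3, 4, 5, 6, 7, 8}, so each is used; only N can be 1, hence N = 1.
The 7 still-open variables draw from only 7 values {2, 3, 4, 5, 6, 7, 8}, so each is used; only L can be 2, hence L = 2.
The 6 still-open variables together cover exactly {3, 4, 5, 6, 7, 8} — 6 values for 6 variables — and 8 appears only in P's list, so P = 8.
M, Q, R between them cover only {3, 4, 6} — a naked triple. Remove those values from O.
No further eliminations apply; Q can still be any of 3, 4, 6.

3, 4, 6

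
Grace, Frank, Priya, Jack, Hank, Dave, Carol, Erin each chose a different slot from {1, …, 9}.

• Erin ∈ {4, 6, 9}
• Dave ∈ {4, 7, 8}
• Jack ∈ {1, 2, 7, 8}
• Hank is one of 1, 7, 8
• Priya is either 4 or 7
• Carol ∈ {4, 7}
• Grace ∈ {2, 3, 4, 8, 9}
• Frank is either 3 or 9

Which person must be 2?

The 8 variables together cover exactly {1, 2, 3, 4, 6, 7, 8, 9} — 8 values for 8 variables — and 6 appears only in Erin's list, so Erin = 6.
Priya and Carol between them cover only {4, 7} — a naked pair. Remove those values from Grace, Jack, Hank, Dave.
Dave's domain is down to {8}, so Dave = 8. Strike 8 from Grace, Jack, Hank.
Hank must be 1 (only option left). Strike 1 from Jack.
So 2 goes to Jack.

Jack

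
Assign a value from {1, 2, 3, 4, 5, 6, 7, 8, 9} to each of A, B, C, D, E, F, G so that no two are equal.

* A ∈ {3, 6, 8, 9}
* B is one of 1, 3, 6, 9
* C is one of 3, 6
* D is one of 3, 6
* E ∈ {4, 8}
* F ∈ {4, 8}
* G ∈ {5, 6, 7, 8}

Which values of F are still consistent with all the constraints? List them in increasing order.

The 2 variables C and D are confined to {3, 6}, which locks those values in; drop them from A, B, G.
E and F share exactly the 2 values {4, 8}; by pigeonhole those values go to them, so strike 4, 8 from A, G.
A has just one choice, so A = 9. Strike 9 from B.
B has just one choice, so B = 1.
No further eliminations apply; F can still be any of 4, 8.

4, 8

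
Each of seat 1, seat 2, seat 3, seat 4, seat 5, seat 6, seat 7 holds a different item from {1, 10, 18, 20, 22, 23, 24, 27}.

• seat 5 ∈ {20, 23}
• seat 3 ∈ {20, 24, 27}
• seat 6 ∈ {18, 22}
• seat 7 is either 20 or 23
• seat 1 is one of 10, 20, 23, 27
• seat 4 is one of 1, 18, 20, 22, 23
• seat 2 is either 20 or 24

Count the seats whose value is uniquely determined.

3

seat 5 and seat 7 between them cover only {20, 23} — a naked pair. Remove those values from seat 1, seat 2, seat 3, seat 4.
seat 2 has just one choice, so seat 2 = 24. Strike 24 from seat 3.
seat 3 must be 27 (only option left). Eliminate 27 elsewhere: seat 1.
seat 1's domain is down to {10}, so seat 1 = 10.
Determined: seat 1=10, seat 2=24, seat 3=27. The other seats each still have more than one consistent value. That makes 3.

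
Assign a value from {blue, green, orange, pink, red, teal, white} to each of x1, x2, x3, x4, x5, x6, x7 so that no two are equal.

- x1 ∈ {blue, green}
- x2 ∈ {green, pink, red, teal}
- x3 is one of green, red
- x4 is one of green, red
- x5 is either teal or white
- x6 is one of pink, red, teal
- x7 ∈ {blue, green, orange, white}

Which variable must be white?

The 7 variables draw from only 7 values {blue, green, orange, pink, red, teal, white}, so each is used; only x7 can be orange, hence x7 = orange.
The 6 still-open variables draw from only 6 values {blue, green, pink, red, teal, white}, so each is used; only x1 can be blue, hence x1 = blue.
The 5 still-open variables draw from only 5 values {green, pink, red, teal, white}, so each is used; only x5 can be white, hence x5 = white.

x5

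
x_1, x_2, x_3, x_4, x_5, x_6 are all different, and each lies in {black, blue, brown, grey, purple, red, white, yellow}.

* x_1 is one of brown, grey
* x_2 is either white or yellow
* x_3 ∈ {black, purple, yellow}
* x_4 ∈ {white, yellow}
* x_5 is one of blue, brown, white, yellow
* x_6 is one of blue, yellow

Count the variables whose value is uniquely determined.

3

The 2 variables x_2 and x_4 are confined to {white, yellow}, which locks those values in; drop them from x_3, x_5, x_6.
That leaves x_6 = blue. Remove blue from x_5.
That leaves x_5 = brown. So x_1 can't be brown.
x_1's domain is down to {grey}, so x_1 = grey.
Determined: x_1=grey, x_5=brown, x_6=blue. The other variables each still have more than one consistent value. That makes 3.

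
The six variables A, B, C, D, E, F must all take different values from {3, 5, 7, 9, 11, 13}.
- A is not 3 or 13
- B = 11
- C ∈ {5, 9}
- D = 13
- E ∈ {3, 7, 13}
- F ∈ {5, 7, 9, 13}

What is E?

B's domain is down to {11}, so B = 11. Remove 11 from A.
D must be 13 (only option left). Strike 13 from E, F.
Among the 4 still-open variables, 3 fits only E (and all 4 values in {3, 5, 7, 9} must be used), so E = 3.

3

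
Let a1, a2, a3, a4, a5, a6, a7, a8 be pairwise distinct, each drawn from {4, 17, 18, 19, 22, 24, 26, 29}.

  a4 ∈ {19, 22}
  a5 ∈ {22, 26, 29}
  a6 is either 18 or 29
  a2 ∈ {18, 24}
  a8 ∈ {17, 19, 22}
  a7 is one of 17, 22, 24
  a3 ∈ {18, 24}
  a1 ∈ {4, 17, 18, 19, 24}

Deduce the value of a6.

29

Among the 8 variables, 4 fits only a1 (and all 8 values in {4, 17, 18, 19, 22, 24, 26, 29} must be used), so a1 = 4.
The 7 still-open variables together cover exactly {17, 18, 19, 22, 24, 26, 29} — 7 values for 7 variables — and 26 appears only in a5's list, so a5 = 26.
The 6 still-open variables draw from only 6 values {17, 18, 19, 22, 24, 29}, so each is used; only a6 can be 29, hence a6 = 29.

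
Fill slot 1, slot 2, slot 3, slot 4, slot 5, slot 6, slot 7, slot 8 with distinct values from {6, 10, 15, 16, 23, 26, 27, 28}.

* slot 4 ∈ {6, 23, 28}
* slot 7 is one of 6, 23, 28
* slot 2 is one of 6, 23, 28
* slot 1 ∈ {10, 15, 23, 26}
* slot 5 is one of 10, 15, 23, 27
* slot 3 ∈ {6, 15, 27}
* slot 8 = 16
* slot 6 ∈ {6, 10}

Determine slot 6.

10

slot 8 must be 16 (only option left).
The 7 still-open variables together cover exactly {6, 10, 15, 23, 26, 27, 28} — 7 values for 7 variables — and 26 appears only in slot 1's list, so slot 1 = 26.
slot 2, slot 4, slot 7 between them cover only {6, 23, 28} — a naked triple. Remove those values from slot 3, slot 5, slot 6.
So slot 6 = 10.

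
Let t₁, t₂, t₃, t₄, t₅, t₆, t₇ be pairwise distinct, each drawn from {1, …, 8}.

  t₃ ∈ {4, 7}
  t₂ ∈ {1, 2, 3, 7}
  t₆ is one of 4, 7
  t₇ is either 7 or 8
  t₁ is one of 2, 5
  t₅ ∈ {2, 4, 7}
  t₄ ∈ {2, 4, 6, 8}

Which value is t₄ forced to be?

6

The 2 variables t₃ and t₆ are confined to {4, 7}, which locks those values in; drop them from t₂, t₄, t₅, t₇.
t₅ must be 2 (only option left). Eliminate 2 elsewhere: t₁, t₂, t₄.
t₇ must be 8 (only option left). So t₄ can't be 8.
So t₄ = 6.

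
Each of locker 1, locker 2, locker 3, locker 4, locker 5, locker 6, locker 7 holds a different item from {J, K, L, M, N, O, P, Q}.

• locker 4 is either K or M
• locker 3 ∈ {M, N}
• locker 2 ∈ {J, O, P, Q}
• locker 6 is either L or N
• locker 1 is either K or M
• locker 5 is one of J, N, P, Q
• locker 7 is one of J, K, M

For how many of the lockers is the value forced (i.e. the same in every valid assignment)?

3

locker 1 and locker 4 between them cover only {K, M} — a naked pair. Remove those values from locker 3, locker 7.
locker 3's domain is down to {N}, so locker 3 = N. Remove N from locker 5, locker 6.
locker 6's domain is down to {L}, so locker 6 = L.
locker 7 has just one choice, so locker 7 = J. So locker 2, locker 5 can't be J.
Determined: locker 3=N, locker 6=L, locker 7=J. The other lockers each still have more than one consistent value. That makes 3.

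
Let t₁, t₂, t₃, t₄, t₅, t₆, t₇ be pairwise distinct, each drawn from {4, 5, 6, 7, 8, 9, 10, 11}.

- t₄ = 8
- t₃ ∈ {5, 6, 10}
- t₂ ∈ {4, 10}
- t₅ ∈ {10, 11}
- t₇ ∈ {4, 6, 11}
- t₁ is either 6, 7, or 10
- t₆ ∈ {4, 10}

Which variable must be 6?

t₇

t₄ has just one choice, so t₄ = 8.
The 6 still-open variables draw from only 6 values {4, 5, 6, 7, 10, 11}, so each is used; only t₃ can be 5, hence t₃ = 5.
The 5 still-open variables draw from only 5 values {4, 6, 7, 10, 11}, so each is used; only t₁ can be 7, hence t₁ = 7.
Among the 4 still-open variables, 6 fits only t₇ (and all 4 values in {4, 6, 10, 11} must be used), so t₇ = 6.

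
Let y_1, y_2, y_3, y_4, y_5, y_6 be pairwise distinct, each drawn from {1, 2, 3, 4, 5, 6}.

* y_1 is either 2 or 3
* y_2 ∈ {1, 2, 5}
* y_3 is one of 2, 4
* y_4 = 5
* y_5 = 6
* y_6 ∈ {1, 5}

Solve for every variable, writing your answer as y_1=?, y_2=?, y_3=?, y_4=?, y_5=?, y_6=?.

y_4's domain is down to {5}, so y_4 = 5. Remove 5 from y_2, y_6.
y_5 has just one choice, so y_5 = 6.
y_6's domain is down to {1}, so y_6 = 1. So y_2 can't be 1.
y_2's domain is down to {2}, so y_2 = 2. Eliminate 2 elsewhere: y_1, y_3.
y_3 has just one choice, so y_3 = 4.
y_1 has just one choice, so y_1 = 3.

y_1=3, y_2=2, y_3=4, y_4=5, y_5=6, y_6=1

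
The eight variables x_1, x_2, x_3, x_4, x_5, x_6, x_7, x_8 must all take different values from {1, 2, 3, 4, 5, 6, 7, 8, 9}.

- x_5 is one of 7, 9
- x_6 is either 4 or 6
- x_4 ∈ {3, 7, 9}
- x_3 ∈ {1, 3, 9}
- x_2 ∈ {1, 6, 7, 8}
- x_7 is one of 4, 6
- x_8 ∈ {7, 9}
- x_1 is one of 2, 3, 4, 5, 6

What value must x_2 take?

8

The 2 variables x_5 and x_8 are confined to {7, 9}, which locks those values in; drop them from x_2, x_3, x_4.
That leaves x_4 = 3. Strike 3 from x_1, x_3.
x_3 must be 1 (only option left). Remove 1 from x_2.
x_6 and x_7 share exactly the 2 values {4, 6}; by pigeonhole those values go to them, so strike 4, 6 from x_1, x_2.
So x_2 = 8.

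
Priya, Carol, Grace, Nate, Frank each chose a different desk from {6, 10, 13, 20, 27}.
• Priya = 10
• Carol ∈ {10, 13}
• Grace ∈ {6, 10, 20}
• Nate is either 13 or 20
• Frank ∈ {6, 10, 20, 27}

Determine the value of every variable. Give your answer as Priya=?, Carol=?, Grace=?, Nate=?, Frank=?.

Priya's domain is down to {10}, so Priya = 10. So Carol, Grace, Frank can't be 10.
Carol has just one choice, so Carol = 13. Remove 13 from Nate.
Nate has just one choice, so Nate = 20. Remove 20 from Grace, Frank.
Grace has just one choice, so Grace = 6. Eliminate 6 elsewhere: Frank.
Frank's domain is down to {27}, so Frank = 27.

Priya=10, Carol=13, Grace=6, Nate=20, Frank=27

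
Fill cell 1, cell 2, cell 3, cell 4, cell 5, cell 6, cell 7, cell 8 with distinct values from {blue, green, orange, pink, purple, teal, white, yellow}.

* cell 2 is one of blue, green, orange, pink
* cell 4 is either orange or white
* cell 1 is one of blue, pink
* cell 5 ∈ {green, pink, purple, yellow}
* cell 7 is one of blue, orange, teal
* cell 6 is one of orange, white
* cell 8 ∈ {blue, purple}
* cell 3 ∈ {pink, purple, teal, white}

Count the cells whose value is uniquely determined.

The 8 variables draw from only 8 values {blue, green, orange, pink, purple, teal, white, yellow}, so each is used; only cell 5 can be yellow, hence cell 5 = yellow.
The 7 still-open variables together cover exactly {blue, green, orange, pink, purple, teal, white} — 7 values for 7 variables — and green appears only in cell 2's list, so cell 2 = green.
cell 4 and cell 6 share exactly the 2 values {orange, white}; by pigeonhole those values go to them, so strike orange, white from cell 3, cell 7.
Determined: cell 2=green, cell 5=yellow. The other cells each still have more than one consistent value. That makes 2.

2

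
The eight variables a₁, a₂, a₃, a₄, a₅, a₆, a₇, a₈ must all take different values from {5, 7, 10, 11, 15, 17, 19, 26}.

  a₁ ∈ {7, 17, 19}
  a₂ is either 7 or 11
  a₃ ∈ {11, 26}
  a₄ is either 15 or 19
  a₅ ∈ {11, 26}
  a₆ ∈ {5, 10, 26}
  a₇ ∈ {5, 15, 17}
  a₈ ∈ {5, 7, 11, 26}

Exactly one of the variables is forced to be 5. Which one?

The 8 variables together cover exactly {5, 7, 10, 11, 15, 17, 19, 26} — 8 values for 8 variables — and 10 appears only in a₆'s list, so a₆ = 10.
a₃ and a₅ share exactly the 2 values {11, 26}; by pigeonhole those values go to them, so strike 11, 26 from a₂, a₈.
a₂ must be 7 (only option left). So a₁, a₈ can't be 7.
So 5 goes to a₈.

a₈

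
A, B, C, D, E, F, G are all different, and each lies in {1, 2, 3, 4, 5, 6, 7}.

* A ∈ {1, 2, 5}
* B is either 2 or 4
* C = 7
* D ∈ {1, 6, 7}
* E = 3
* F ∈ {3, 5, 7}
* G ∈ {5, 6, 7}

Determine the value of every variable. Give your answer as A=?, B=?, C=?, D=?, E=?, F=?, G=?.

A=2, B=4, C=7, D=1, E=3, F=5, G=6

C must be 7 (only option left). So D, F, G can't be 7.
That leaves E = 3. Strike 3 from F.
F's domain is down to {5}, so F = 5. Strike 5 from A, G.
G's domain is down to {6}, so G = 6. Eliminate 6 elsewhere: D.
That leaves D = 1. So A can't be 1.
A must be 2 (only option left). Eliminate 2 elsewhere: B.
That leaves B = 4.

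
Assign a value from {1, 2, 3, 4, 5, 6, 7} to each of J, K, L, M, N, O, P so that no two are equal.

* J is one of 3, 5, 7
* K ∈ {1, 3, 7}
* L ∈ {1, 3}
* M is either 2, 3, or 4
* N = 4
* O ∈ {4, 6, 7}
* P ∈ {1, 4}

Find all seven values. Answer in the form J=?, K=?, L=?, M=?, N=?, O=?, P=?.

J=5, K=7, L=3, M=2, N=4, O=6, P=1

N must be 4 (only option left). Remove 4 from M, O, P.
P must be 1 (only option left). Remove 1 from K, L.
L's domain is down to {3}, so L = 3. Strike 3 from J, K, M.
M has just one choice, so M = 2.
K has just one choice, so K = 7. Eliminate 7 elsewhere: J, O.
O has just one choice, so O = 6.
J has just one choice, so J = 5.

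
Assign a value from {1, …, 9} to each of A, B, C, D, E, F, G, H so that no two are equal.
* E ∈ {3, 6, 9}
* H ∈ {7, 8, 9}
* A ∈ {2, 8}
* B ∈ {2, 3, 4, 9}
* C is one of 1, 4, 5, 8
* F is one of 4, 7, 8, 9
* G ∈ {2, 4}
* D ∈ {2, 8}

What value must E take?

6

The 2 variables A and D are confined to {2, 8}, which locks those values in; drop them from B, C, F, G, H.
That leaves G = 4. Strike 4 from B, C, F.
F and H between them cover only {7, 9} — a naked pair. Remove those values from B, E.
B has just one choice, so B = 3. Remove 3 from E.
So E = 6.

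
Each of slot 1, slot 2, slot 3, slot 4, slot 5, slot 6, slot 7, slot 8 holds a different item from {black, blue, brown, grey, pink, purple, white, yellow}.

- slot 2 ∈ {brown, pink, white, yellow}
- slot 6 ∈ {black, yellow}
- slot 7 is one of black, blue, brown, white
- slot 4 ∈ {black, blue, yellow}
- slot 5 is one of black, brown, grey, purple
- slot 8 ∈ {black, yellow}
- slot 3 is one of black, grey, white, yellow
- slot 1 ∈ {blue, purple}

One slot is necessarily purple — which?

The 8 variables together cover exactly {black, blue, brown, grey, pink, purple, white, yellow} — 8 values for 8 variables — and pink appears only in slot 2's list, so slot 2 = pink.
slot 6 and slot 8 share exactly the 2 values {black, yellow}; by pigeonhole those values go to them, so strike black, yellow from slot 3, slot 4, slot 5, slot 7.
slot 4 must be blue (only option left). Eliminate blue elsewhere: slot 1, slot 7.
So purple goes to slot 1.

slot 1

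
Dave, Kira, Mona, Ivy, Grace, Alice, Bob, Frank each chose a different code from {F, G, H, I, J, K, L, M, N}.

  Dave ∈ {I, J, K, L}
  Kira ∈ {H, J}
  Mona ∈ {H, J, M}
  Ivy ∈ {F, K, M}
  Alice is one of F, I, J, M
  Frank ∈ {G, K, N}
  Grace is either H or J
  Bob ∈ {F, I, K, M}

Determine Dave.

Kira and Grace between them cover only {H, J} — a naked pair. Remove those values from Dave, Mona, Alice.
That leaves Mona = M. So Ivy, Alice, Bob can't be M.
Ivy, Alice, Bob share exactly the 3 values {F, I, K}; by pigeonhole those values go to them, so strike F, I, K from Dave, Frank.
So Dave = L.

L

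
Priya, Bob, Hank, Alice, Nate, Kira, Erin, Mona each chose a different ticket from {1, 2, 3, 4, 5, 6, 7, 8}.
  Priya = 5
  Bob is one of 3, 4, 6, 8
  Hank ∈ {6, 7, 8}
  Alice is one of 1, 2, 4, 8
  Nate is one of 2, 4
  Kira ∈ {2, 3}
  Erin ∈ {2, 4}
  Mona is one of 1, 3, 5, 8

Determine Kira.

3

Priya has just one choice, so Priya = 5. So Mona can't be 5.
Among the 7 still-open variables, 7 fits only Hank (and all 7 values in {1, 2, 3, 4, 6, 7, 8} must be used), so Hank = 7.
The 6 still-open variables draw from only 6 values {1, 2, 3, 4, 6, 8}, so each is used; only Bob can be 6, hence Bob = 6.
The 2 variables Nate and Erin are confined to {2, 4}, which locks those values in; drop them from Alice, Kira.
So Kira = 3.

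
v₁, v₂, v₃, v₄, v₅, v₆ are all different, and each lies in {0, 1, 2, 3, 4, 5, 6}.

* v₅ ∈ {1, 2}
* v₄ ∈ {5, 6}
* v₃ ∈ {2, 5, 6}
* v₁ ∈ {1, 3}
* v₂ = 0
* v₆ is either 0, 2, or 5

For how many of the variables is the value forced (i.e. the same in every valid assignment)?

3

v₂'s domain is down to {0}, so v₂ = 0. Strike 0 from v₆.
The 5 still-open variables together cover exactly {1, 2, 3, 5, 6} — 5 values for 5 variables — and 3 appears only in v₁'s list, so v₁ = 3.
The 4 still-open variables draw from only 4 values {1, 2, 5, 6}, so each is used; only v₅ can be 1, hence v₅ = 1.
Determined: v₁=3, v₂=0, v₅=1. The other variables each still have more than one consistent value. That makes 3.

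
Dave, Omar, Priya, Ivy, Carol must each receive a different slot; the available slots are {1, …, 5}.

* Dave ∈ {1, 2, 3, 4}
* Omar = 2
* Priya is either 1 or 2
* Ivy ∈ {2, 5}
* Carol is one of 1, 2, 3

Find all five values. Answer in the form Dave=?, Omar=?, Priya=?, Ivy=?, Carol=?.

Omar's domain is down to {2}, so Omar = 2. So Dave, Priya, Ivy, Carol can't be 2.
Priya must be 1 (only option left). Strike 1 from Dave, Carol.
Ivy has just one choice, so Ivy = 5.
That leaves Carol = 3. Strike 3 from Dave.
Dave must be 4 (only option left).

Dave=4, Omar=2, Priya=1, Ivy=5, Carol=3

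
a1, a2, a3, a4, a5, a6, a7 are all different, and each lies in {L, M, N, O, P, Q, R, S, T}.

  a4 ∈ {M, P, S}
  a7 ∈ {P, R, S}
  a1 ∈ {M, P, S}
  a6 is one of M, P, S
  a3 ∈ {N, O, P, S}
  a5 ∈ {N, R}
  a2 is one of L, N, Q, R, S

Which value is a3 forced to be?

O

The 3 variables a1, a4, a6 are confined to {M, P, S}, which locks those values in; drop them from a2, a3, a7.
a7 has just one choice, so a7 = R. Remove R from a2, a5.
That leaves a5 = N. Eliminate N elsewhere: a2, a3.
So a3 = O.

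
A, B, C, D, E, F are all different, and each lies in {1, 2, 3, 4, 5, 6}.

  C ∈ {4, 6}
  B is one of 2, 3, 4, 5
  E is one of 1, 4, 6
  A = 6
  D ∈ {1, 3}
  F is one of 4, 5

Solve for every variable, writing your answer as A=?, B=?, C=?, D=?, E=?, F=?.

A=6, B=2, C=4, D=3, E=1, F=5

A's domain is down to {6}, so A = 6. Eliminate 6 elsewhere: C, E.
C must be 4 (only option left). So B, E, F can't be 4.
E has just one choice, so E = 1. Strike 1 from D.
F has just one choice, so F = 5. Remove 5 from B.
That leaves D = 3. Eliminate 3 elsewhere: B.
B's domain is down to {2}, so B = 2.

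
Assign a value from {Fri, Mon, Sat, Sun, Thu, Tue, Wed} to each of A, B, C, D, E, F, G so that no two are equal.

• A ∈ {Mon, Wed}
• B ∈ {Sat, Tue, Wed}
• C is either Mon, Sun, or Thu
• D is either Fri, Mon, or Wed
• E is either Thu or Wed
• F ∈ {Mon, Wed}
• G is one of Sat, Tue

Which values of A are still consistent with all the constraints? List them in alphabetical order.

Mon, Wed

The 7 variables draw from only 7 values {Fri, Mon, Sat, Sun, Thu, Tue, Wed}, so each is used; only D can be Fri, hence D = Fri.
Among the 6 still-open variables, Sun fits only C (and all 6 values in {Mon, Sat, Sun, Thu, Tue, Wed} must be used), so C = Sun.
The 5 still-open variables draw from only 5 values {Mon, Sat, Thu, Tue, Wed}, so each is used; only E can be Thu, hence E = Thu.
The 2 variables A and F are confined to {Mon, Wed}, which locks those values in; drop them from B.
No further eliminations apply; A can still be any of Mon, Wed.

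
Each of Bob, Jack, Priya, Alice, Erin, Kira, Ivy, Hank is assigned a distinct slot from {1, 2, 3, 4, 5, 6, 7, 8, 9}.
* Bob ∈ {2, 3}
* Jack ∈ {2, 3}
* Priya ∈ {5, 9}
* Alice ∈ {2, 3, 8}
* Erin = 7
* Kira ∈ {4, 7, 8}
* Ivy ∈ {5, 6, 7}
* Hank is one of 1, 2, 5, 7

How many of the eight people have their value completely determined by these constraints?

Erin must be 7 (only option left). Strike 7 from Kira, Ivy, Hank.
The 2 variables Bob and Jack are confined to {2, 3}, which locks those values in; drop them from Alice, Hank.
Alice's domain is down to {8}, so Alice = 8. Strike 8 from Kira.
Kira has just one choice, so Kira = 4.
Determined: Alice=8, Erin=7, Kira=4. The other people each still have more than one consistent value. That makes 3.

3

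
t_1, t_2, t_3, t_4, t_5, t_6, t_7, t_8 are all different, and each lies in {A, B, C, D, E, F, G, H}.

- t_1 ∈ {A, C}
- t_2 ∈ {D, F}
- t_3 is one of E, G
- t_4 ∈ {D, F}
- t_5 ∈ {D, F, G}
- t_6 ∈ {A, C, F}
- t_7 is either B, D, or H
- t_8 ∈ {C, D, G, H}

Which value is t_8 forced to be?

The 8 variables together cover exactly {A, B, C, D, E, F, G, H} — 8 values for 8 variables — and B appears only in t_7's list, so t_7 = B.
The 7 still-open variables draw from only 7 values {A, C, D, E, F, G, H}, so each is used; only t_3 can be E, hence t_3 = E.
The 6 still-open variables together cover exactly {A, C, D, F, G, H} — 6 values for 6 variables — and H appears only in t_8's list, so t_8 = H.

H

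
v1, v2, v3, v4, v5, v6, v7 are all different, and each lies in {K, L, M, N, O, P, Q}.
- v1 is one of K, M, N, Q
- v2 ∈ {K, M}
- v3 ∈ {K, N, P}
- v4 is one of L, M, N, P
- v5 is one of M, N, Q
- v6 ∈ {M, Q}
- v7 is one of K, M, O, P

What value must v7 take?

The 7 variables together cover exactly {K, L, M, N, O, P, Q} — 7 values for 7 variables — and L appears only in v4's list, so v4 = L.
Among the 6 still-open variables, O fits only v7 (and all 6 values in {K, M, N, O, P, Q} must be used), so v7 = O.

O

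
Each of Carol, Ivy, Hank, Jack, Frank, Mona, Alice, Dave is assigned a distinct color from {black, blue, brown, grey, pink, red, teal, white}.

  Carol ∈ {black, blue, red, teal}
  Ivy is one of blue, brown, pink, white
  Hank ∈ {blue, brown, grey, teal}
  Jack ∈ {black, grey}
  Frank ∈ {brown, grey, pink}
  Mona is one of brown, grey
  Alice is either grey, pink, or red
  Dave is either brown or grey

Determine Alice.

red

The 8 variables together cover exactly {black, blue, brown, grey, pink, red, teal, white} — 8 values for 8 variables — and white appears only in Ivy's list, so Ivy = white.
Mona and Dave share exactly the 2 values {brown, grey}; by pigeonhole those values go to them, so strike brown, grey from Hank, Jack, Frank, Alice.
That leaves Jack = black. Remove black from Carol.
That leaves Frank = pink. Strike pink from Alice.
So Alice = red.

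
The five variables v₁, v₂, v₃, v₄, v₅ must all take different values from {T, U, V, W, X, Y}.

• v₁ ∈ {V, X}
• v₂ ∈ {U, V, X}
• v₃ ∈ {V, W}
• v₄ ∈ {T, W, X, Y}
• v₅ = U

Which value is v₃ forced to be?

W

v₅ has just one choice, so v₅ = U. Strike U from v₂.
v₁ and v₂ between them cover only {V, X} — a naked pair. Remove those values from v₃, v₄.
So v₃ = W.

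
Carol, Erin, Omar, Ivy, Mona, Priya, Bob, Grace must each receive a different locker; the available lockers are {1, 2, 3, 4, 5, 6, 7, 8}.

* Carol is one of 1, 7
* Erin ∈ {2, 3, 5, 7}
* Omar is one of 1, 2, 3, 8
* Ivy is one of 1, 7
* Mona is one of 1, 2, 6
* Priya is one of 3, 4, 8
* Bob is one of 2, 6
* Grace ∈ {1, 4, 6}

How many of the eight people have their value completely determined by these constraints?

2

The 8 variables together cover exactly {1, 2, 3, 4, 5, 6, 7, 8} — 8 values for 8 variables — and 5 appears only in Erin's list, so Erin = 5.
Carol and Ivy between them cover only {1, 7} — a naked pair. Remove those values from Omar, Mona, Grace.
Mona and Bob between them cover only {2, 6} — a naked pair. Remove those values from Omar, Grace.
Grace has just one choice, so Grace = 4. Remove 4 from Priya.
Determined: Erin=5, Grace=4. The other people each still have more than one consistent value. That makes 2.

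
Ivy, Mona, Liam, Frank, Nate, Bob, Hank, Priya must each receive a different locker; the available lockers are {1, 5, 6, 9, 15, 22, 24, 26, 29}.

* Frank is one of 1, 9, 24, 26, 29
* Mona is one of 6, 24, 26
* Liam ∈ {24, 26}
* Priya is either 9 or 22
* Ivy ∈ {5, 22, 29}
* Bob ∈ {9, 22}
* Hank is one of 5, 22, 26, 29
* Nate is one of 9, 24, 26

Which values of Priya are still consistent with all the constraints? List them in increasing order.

9, 22

The 8 variables together cover exactly {1, 5, 6, 9, 22, 24, 26, 29} — 8 values for 8 variables — and 1 appears only in Frank's list, so Frank = 1.
The 7 still-open variables together cover exactly {5, 6, 9, 22, 24, 26, 29} — 7 values for 7 variables — and 6 appears only in Mona's list, so Mona = 6.
Bob and Priya share exactly the 2 values {9, 22}; by pigeonhole those values go to them, so strike 9, 22 from Ivy, Nate, Hank.
The 2 variables Liam and Nate are confined to {24, 26}, which locks those values in; drop them from Hank.
No further eliminations apply; Priya can still be any of 9, 22.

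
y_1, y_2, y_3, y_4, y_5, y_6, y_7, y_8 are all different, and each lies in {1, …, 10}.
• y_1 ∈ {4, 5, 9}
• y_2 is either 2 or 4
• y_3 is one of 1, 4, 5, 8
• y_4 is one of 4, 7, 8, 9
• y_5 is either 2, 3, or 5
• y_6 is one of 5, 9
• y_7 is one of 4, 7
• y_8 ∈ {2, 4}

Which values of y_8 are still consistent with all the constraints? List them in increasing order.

2, 4

Among the 8 variables, 1 fits only y_3 (and all 8 values in {1, 2, 3, 4, 5, 7, 8, 9} must be used), so y_3 = 1.
Among the 7 still-open variables, 3 fits only y_5 (and all 7 values in {2, 3, 4, 5, 7, 8, 9} must be used), so y_5 = 3.
The 6 still-open variables draw from only 6 values {2, 4, 5, 7, 8, 9}, so each is used; only y_4 can be 8, hence y_4 = 8.
The 5 still-open variables together cover exactly {2, 4, 5, 7, 9} — 5 values for 5 variables — and 7 appears only in y_7's list, so y_7 = 7.
The 2 variables y_2 and y_8 are confined to {2, 4}, which locks those values in; drop them from y_1.
No further eliminations apply; y_8 can still be any of 2, 4.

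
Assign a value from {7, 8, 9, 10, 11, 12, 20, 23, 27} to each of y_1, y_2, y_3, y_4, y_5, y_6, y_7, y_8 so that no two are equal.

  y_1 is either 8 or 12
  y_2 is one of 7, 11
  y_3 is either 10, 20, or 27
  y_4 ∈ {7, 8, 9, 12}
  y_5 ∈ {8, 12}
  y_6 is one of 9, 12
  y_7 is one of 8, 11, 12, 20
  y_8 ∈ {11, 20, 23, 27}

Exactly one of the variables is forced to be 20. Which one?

y_7

The 2 variables y_1 and y_5 are confined to {8, 12}, which locks those values in; drop them from y_4, y_6, y_7.
y_6's domain is down to {9}, so y_6 = 9. Strike 9 from y_4.
That leaves y_4 = 7. So y_2 can't be 7.
y_2 has just one choice, so y_2 = 11. Remove 11 from y_7, y_8.
So 20 goes to y_7.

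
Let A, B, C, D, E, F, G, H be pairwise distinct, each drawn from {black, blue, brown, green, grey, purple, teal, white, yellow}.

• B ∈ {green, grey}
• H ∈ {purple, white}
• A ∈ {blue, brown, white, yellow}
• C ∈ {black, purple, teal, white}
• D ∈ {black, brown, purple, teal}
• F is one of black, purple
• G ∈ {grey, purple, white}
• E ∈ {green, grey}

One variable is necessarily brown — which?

The 2 variables B and E are confined to {green, grey}, which locks those values in; drop them from G.
G and H between them cover only {purple, white} — a naked pair. Remove those values from A, C, D, F.
F's domain is down to {black}, so F = black. Remove black from C, D.
C has just one choice, so C = teal. Remove teal from D.
So brown goes to D.

D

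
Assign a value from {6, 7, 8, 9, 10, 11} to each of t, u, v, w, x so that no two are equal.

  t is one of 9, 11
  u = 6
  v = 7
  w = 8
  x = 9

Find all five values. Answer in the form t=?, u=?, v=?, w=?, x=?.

u's domain is down to {6}, so u = 6.
That leaves v = 7.
That leaves w = 8.
x has just one choice, so x = 9. So t can't be 9.
t must be 11 (only option left).

t=11, u=6, v=7, w=8, x=9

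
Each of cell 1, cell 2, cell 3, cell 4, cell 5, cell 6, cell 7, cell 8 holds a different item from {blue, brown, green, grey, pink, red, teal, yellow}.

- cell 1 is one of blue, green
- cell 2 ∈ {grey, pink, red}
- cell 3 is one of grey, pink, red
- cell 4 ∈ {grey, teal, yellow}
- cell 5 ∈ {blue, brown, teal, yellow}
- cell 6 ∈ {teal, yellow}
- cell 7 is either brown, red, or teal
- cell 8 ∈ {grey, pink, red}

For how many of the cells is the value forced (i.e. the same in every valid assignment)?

Among the 8 variables, green fits only cell 1 (and all 8 values in {blue, brown, green, grey, pink, red, teal, yellow} must be used), so cell 1 = green.
Among the 7 still-open variables, blue fits only cell 5 (and all 7 values in {blue, brown, grey, pink, red, teal, yellow} must be used), so cell 5 = blue.
The 6 still-open variables draw from only 6 values {brown, grey, pink, red, teal, yellow}, so each is used; only cell 7 can be brown, hence cell 7 = brown.
cell 2, cell 3, cell 8 share exactly the 3 values {grey, pink, red}; by pigeonhole those values go to them, so strike grey, pink, red from cell 4.
Determined: cell 1=green, cell 5=blue, cell 7=brown. The other cells each still have more than one consistent value. That makes 3.

3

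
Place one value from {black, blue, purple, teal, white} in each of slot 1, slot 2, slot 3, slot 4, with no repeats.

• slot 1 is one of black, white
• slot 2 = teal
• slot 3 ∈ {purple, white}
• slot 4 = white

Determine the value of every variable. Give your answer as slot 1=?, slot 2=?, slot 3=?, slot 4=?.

slot 1=black, slot 2=teal, slot 3=purple, slot 4=white

slot 2 must be teal (only option left).
slot 4's domain is down to {white}, so slot 4 = white. Eliminate white elsewhere: slot 1, slot 3.
slot 1 has just one choice, so slot 1 = black.
slot 3's domain is down to {purple}, so slot 3 = purple.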